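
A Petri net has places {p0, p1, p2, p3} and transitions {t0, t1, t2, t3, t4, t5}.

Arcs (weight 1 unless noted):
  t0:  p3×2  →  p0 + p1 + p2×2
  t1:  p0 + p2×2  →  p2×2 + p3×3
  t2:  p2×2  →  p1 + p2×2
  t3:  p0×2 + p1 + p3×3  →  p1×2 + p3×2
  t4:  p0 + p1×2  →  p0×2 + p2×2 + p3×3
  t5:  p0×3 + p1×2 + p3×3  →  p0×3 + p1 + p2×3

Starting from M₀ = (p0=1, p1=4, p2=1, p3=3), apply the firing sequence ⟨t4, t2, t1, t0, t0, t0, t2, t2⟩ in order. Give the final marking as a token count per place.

(p0=4, p1=8, p2=9, p3=3)

step 1: fire t4:  (p0=1, p1=4, p2=1, p3=3) → (p0=2, p1=2, p2=3, p3=6)
step 2: fire t2:  (p0=2, p1=2, p2=3, p3=6) → (p0=2, p1=3, p2=3, p3=6)
step 3: fire t1:  (p0=2, p1=3, p2=3, p3=6) → (p0=1, p1=3, p2=3, p3=9)
step 4: fire t0:  (p0=1, p1=3, p2=3, p3=9) → (p0=2, p1=4, p2=5, p3=7)
step 5: fire t0:  (p0=2, p1=4, p2=5, p3=7) → (p0=3, p1=5, p2=7, p3=5)
step 6: fire t0:  (p0=3, p1=5, p2=7, p3=5) → (p0=4, p1=6, p2=9, p3=3)
step 7: fire t2:  (p0=4, p1=6, p2=9, p3=3) → (p0=4, p1=7, p2=9, p3=3)
step 8: fire t2:  (p0=4, p1=7, p2=9, p3=3) → (p0=4, p1=8, p2=9, p3=3)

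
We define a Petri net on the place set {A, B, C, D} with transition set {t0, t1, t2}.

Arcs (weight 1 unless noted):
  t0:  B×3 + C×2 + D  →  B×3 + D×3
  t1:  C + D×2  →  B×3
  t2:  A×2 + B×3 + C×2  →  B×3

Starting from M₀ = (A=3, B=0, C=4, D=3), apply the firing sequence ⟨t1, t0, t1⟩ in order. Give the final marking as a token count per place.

(A=3, B=6, C=0, D=1)

step 1: fire t1:  (A=3, B=0, C=4, D=3) → (A=3, B=3, C=3, D=1)
step 2: fire t0:  (A=3, B=3, C=3, D=1) → (A=3, B=3, C=1, D=3)
step 3: fire t1:  (A=3, B=3, C=1, D=3) → (A=3, B=6, C=0, D=1)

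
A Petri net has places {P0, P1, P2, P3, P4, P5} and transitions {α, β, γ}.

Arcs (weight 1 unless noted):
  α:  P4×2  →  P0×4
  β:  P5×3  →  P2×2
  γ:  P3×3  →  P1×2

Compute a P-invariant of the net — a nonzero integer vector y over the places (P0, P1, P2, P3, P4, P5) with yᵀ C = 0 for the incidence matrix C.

Incidence matrix C (rows=places, cols=transitions):
        α    β    γ
   P0   4    0    0
   P1   0    0    2
   P2   0    2    0
   P3   0    0   -3
   P4  -2    0    0
   P5   0   -3    0

Candidate y = [0, 3, 0, 2, 0, 0]; check y·C column-wise:
  col α: 0·4 + 3·0 + 2·0 + 0·-2 = 0
  col β: 3·0 + 0·2 + 2·0 + 0·-3 = 0
  col γ: 3·2 + 2·-3 = 0

y = (P0:0, P1:3, P2:0, P3:2, P4:0, P5:0)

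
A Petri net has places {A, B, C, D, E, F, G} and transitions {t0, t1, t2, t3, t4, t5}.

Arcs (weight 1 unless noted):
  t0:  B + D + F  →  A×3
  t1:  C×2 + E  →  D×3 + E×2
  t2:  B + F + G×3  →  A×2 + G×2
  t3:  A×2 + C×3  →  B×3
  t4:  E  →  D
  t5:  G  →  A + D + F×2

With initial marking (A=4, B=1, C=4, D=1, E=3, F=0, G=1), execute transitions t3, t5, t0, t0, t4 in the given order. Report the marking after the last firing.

step 1: fire t3:  (A=4, B=1, C=4, D=1, E=3, F=0, G=1) → (A=2, B=4, C=1, D=1, E=3, F=0, G=1)
step 2: fire t5:  (A=2, B=4, C=1, D=1, E=3, F=0, G=1) → (A=3, B=4, C=1, D=2, E=3, F=2, G=0)
step 3: fire t0:  (A=3, B=4, C=1, D=2, E=3, F=2, G=0) → (A=6, B=3, C=1, D=1, E=3, F=1, G=0)
step 4: fire t0:  (A=6, B=3, C=1, D=1, E=3, F=1, G=0) → (A=9, B=2, C=1, D=0, E=3, F=0, G=0)
step 5: fire t4:  (A=9, B=2, C=1, D=0, E=3, F=0, G=0) → (A=9, B=2, C=1, D=1, E=2, F=0, G=0)

(A=9, B=2, C=1, D=1, E=2, F=0, G=0)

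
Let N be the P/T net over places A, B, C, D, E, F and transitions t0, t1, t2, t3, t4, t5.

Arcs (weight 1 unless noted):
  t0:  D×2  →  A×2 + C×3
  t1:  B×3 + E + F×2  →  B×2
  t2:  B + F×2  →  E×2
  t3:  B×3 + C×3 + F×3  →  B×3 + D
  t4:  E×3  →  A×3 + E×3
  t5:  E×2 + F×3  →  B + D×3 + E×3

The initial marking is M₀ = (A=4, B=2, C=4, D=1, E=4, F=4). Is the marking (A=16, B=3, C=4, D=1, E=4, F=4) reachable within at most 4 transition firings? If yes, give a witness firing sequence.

NO — not reachable within 4 firings

depth 0: 1 marking
depth 1: 4 markings reached so far
depth 2: 9 markings reached so far
depth 3: 15 markings reached so far
depth 4: 21 markings reached so far
target is not among the 21 markings reachable within 4 steps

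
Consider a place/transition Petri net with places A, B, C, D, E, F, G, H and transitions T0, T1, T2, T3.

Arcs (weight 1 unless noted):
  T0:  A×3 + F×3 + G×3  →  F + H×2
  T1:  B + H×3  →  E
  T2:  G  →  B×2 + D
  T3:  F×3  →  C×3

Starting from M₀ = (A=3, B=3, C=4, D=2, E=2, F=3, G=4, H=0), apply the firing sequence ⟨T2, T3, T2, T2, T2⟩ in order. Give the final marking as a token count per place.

step 1: fire T2:  (A=3, B=3, C=4, D=2, E=2, F=3, G=4, H=0) → (A=3, B=5, C=4, D=3, E=2, F=3, G=3, H=0)
step 2: fire T3:  (A=3, B=5, C=4, D=3, E=2, F=3, G=3, H=0) → (A=3, B=5, C=7, D=3, E=2, F=0, G=3, H=0)
step 3: fire T2:  (A=3, B=5, C=7, D=3, E=2, F=0, G=3, H=0) → (A=3, B=7, C=7, D=4, E=2, F=0, G=2, H=0)
step 4: fire T2:  (A=3, B=7, C=7, D=4, E=2, F=0, G=2, H=0) → (A=3, B=9, C=7, D=5, E=2, F=0, G=1, H=0)
step 5: fire T2:  (A=3, B=9, C=7, D=5, E=2, F=0, G=1, H=0) → (A=3, B=11, C=7, D=6, E=2, F=0, G=0, H=0)

(A=3, B=11, C=7, D=6, E=2, F=0, G=0, H=0)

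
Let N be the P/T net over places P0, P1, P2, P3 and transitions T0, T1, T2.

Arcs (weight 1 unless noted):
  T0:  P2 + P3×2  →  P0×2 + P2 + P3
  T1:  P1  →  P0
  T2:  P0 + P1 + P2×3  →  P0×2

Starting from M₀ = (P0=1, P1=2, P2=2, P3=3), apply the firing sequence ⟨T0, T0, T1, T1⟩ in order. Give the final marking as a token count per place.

step 1: fire T0:  (P0=1, P1=2, P2=2, P3=3) → (P0=3, P1=2, P2=2, P3=2)
step 2: fire T0:  (P0=3, P1=2, P2=2, P3=2) → (P0=5, P1=2, P2=2, P3=1)
step 3: fire T1:  (P0=5, P1=2, P2=2, P3=1) → (P0=6, P1=1, P2=2, P3=1)
step 4: fire T1:  (P0=6, P1=1, P2=2, P3=1) → (P0=7, P1=0, P2=2, P3=1)

(P0=7, P1=0, P2=2, P3=1)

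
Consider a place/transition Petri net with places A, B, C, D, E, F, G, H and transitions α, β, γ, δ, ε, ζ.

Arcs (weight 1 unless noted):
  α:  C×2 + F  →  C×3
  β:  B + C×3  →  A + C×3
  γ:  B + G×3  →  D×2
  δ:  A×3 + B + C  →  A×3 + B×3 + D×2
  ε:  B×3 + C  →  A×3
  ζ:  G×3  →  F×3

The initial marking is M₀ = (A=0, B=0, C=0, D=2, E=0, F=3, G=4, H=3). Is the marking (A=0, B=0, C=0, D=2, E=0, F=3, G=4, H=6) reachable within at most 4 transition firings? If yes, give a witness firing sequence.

depth 0: 1 marking
depth 1: 2 markings reached so far
depth 2: 2 markings reached so far
(frontier empty at depth 2; search complete)
target is not among the 2 markings reachable within 4 steps

NO — not reachable within 4 firings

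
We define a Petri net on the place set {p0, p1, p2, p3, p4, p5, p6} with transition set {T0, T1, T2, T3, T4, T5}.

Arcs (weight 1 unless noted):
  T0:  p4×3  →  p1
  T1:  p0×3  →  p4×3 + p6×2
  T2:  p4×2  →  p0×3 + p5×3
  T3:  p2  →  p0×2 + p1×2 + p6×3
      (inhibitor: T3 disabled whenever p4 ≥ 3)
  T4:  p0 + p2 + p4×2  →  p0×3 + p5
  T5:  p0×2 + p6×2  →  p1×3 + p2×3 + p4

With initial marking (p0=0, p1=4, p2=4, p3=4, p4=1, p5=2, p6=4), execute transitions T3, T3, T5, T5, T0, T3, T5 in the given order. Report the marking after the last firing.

step 1: fire T3:  (p0=0, p1=4, p2=4, p3=4, p4=1, p5=2, p6=4) → (p0=2, p1=6, p2=3, p3=4, p4=1, p5=2, p6=7)
step 2: fire T3:  (p0=2, p1=6, p2=3, p3=4, p4=1, p5=2, p6=7) → (p0=4, p1=8, p2=2, p3=4, p4=1, p5=2, p6=10)
step 3: fire T5:  (p0=4, p1=8, p2=2, p3=4, p4=1, p5=2, p6=10) → (p0=2, p1=11, p2=5, p3=4, p4=2, p5=2, p6=8)
step 4: fire T5:  (p0=2, p1=11, p2=5, p3=4, p4=2, p5=2, p6=8) → (p0=0, p1=14, p2=8, p3=4, p4=3, p5=2, p6=6)
step 5: fire T0:  (p0=0, p1=14, p2=8, p3=4, p4=3, p5=2, p6=6) → (p0=0, p1=15, p2=8, p3=4, p4=0, p5=2, p6=6)
step 6: fire T3:  (p0=0, p1=15, p2=8, p3=4, p4=0, p5=2, p6=6) → (p0=2, p1=17, p2=7, p3=4, p4=0, p5=2, p6=9)
step 7: fire T5:  (p0=2, p1=17, p2=7, p3=4, p4=0, p5=2, p6=9) → (p0=0, p1=20, p2=10, p3=4, p4=1, p5=2, p6=7)

(p0=0, p1=20, p2=10, p3=4, p4=1, p5=2, p6=7)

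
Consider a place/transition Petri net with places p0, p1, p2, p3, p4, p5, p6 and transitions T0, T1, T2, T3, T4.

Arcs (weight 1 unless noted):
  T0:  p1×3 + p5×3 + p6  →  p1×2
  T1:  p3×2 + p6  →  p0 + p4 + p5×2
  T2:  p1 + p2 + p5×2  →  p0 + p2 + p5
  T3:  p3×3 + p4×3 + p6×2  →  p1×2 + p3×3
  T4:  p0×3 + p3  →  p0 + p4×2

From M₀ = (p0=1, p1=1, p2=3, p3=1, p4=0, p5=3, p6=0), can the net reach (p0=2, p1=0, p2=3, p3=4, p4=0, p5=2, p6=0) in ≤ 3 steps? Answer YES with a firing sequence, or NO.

depth 0: 1 marking
depth 1: 2 markings reached so far
depth 2: 2 markings reached so far
(frontier empty at depth 2; search complete)
target is not among the 2 markings reachable within 3 steps

NO — not reachable within 3 firings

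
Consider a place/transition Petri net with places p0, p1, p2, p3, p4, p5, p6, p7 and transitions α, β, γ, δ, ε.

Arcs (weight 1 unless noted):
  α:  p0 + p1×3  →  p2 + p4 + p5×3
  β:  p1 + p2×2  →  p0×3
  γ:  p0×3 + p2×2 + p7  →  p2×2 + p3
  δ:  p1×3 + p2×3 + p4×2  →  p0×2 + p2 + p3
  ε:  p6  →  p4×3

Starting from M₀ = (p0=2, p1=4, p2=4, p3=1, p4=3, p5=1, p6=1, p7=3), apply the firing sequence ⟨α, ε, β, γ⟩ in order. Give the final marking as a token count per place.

(p0=1, p1=0, p2=3, p3=2, p4=7, p5=4, p6=0, p7=2)

step 1: fire α:  (p0=2, p1=4, p2=4, p3=1, p4=3, p5=1, p6=1, p7=3) → (p0=1, p1=1, p2=5, p3=1, p4=4, p5=4, p6=1, p7=3)
step 2: fire ε:  (p0=1, p1=1, p2=5, p3=1, p4=4, p5=4, p6=1, p7=3) → (p0=1, p1=1, p2=5, p3=1, p4=7, p5=4, p6=0, p7=3)
step 3: fire β:  (p0=1, p1=1, p2=5, p3=1, p4=7, p5=4, p6=0, p7=3) → (p0=4, p1=0, p2=3, p3=1, p4=7, p5=4, p6=0, p7=3)
step 4: fire γ:  (p0=4, p1=0, p2=3, p3=1, p4=7, p5=4, p6=0, p7=3) → (p0=1, p1=0, p2=3, p3=2, p4=7, p5=4, p6=0, p7=2)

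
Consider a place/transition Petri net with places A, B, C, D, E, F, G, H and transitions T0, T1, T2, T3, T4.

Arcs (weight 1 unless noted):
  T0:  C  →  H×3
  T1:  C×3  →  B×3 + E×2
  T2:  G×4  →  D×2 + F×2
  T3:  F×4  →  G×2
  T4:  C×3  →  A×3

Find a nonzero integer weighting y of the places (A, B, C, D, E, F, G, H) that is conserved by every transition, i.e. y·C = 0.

Incidence matrix C (rows=places, cols=transitions):
       T0   T1   T2   T3   T4
    A   0    0    0    0    3
    B   0    3    0    0    0
    C  -1   -3    0    0   -3
    D   0    0    2    0    0
    E   0    2    0    0    0
    F   0    0    2   -4    0
    G   0    0   -4    2    0
    H   3    0    0    0    0

Candidate y = [0, 2, 0, 0, -3, 0, 0, 0]; check y·C column-wise:
  col T0: 2·0 + 0·-1 + -3·0 + 0·3 = 0
  col T1: 2·3 + 0·-3 + -3·2 = 0
  col T2: 2·0 + 0·2 + -3·0 + 0·2 + 0·-4 = 0
  col T3: 2·0 + -3·0 + 0·-4 + 0·2 = 0
  col T4: 0·3 + 2·0 + 0·-3 + -3·0 = 0

y = (A:0, B:2, C:0, D:0, E:-3, F:0, G:0, H:0)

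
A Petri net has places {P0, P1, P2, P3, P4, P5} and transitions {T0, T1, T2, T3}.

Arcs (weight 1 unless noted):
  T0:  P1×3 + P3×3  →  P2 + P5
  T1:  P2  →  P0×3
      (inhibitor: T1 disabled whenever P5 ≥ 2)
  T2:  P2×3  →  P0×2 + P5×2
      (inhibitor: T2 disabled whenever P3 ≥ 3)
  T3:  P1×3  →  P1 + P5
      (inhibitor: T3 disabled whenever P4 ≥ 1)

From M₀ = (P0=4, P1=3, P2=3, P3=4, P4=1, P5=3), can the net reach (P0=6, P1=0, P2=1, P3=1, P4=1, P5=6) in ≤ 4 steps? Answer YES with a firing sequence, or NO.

step 1: fire T0:  (P0=4, P1=3, P2=3, P3=4, P4=1, P5=3) → (P0=4, P1=0, P2=4, P3=1, P4=1, P5=4)
step 2: fire T2:  (P0=4, P1=0, P2=4, P3=1, P4=1, P5=4) → (P0=6, P1=0, P2=1, P3=1, P4=1, P5=6)

YES — reachable via ⟨T0, T2⟩ (2 firings)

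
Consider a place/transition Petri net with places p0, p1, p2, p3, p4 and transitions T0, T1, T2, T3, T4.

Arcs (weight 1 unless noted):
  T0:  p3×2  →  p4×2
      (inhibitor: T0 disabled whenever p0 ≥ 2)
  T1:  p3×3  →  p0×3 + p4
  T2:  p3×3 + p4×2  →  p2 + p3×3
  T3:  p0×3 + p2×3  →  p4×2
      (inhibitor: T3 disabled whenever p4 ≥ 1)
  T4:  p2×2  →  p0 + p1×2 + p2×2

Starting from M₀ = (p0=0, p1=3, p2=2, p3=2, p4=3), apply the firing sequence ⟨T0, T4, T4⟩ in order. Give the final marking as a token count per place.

(p0=2, p1=7, p2=2, p3=0, p4=5)

step 1: fire T0:  (p0=0, p1=3, p2=2, p3=2, p4=3) → (p0=0, p1=3, p2=2, p3=0, p4=5)
step 2: fire T4:  (p0=0, p1=3, p2=2, p3=0, p4=5) → (p0=1, p1=5, p2=2, p3=0, p4=5)
step 3: fire T4:  (p0=1, p1=5, p2=2, p3=0, p4=5) → (p0=2, p1=7, p2=2, p3=0, p4=5)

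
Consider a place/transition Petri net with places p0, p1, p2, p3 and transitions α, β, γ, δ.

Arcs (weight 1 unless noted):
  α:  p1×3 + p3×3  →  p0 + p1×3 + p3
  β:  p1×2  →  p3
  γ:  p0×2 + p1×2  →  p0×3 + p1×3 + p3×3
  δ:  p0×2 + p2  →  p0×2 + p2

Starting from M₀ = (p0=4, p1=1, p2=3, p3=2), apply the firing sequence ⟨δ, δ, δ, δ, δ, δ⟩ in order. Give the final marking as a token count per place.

(p0=4, p1=1, p2=3, p3=2)

step 1: fire δ:  (p0=4, p1=1, p2=3, p3=2) → (p0=4, p1=1, p2=3, p3=2)
step 2: fire δ:  (p0=4, p1=1, p2=3, p3=2) → (p0=4, p1=1, p2=3, p3=2)
step 3: fire δ:  (p0=4, p1=1, p2=3, p3=2) → (p0=4, p1=1, p2=3, p3=2)
step 4: fire δ:  (p0=4, p1=1, p2=3, p3=2) → (p0=4, p1=1, p2=3, p3=2)
step 5: fire δ:  (p0=4, p1=1, p2=3, p3=2) → (p0=4, p1=1, p2=3, p3=2)
step 6: fire δ:  (p0=4, p1=1, p2=3, p3=2) → (p0=4, p1=1, p2=3, p3=2)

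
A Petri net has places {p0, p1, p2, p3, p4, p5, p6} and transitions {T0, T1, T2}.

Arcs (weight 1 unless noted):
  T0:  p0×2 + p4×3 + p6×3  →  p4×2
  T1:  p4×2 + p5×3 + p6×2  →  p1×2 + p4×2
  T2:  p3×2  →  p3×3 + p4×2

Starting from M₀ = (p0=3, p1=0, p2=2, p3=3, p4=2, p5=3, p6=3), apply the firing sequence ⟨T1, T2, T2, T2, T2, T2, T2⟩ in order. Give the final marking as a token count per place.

(p0=3, p1=2, p2=2, p3=9, p4=14, p5=0, p6=1)

step 1: fire T1:  (p0=3, p1=0, p2=2, p3=3, p4=2, p5=3, p6=3) → (p0=3, p1=2, p2=2, p3=3, p4=2, p5=0, p6=1)
step 2: fire T2:  (p0=3, p1=2, p2=2, p3=3, p4=2, p5=0, p6=1) → (p0=3, p1=2, p2=2, p3=4, p4=4, p5=0, p6=1)
step 3: fire T2:  (p0=3, p1=2, p2=2, p3=4, p4=4, p5=0, p6=1) → (p0=3, p1=2, p2=2, p3=5, p4=6, p5=0, p6=1)
step 4: fire T2:  (p0=3, p1=2, p2=2, p3=5, p4=6, p5=0, p6=1) → (p0=3, p1=2, p2=2, p3=6, p4=8, p5=0, p6=1)
step 5: fire T2:  (p0=3, p1=2, p2=2, p3=6, p4=8, p5=0, p6=1) → (p0=3, p1=2, p2=2, p3=7, p4=10, p5=0, p6=1)
step 6: fire T2:  (p0=3, p1=2, p2=2, p3=7, p4=10, p5=0, p6=1) → (p0=3, p1=2, p2=2, p3=8, p4=12, p5=0, p6=1)
step 7: fire T2:  (p0=3, p1=2, p2=2, p3=8, p4=12, p5=0, p6=1) → (p0=3, p1=2, p2=2, p3=9, p4=14, p5=0, p6=1)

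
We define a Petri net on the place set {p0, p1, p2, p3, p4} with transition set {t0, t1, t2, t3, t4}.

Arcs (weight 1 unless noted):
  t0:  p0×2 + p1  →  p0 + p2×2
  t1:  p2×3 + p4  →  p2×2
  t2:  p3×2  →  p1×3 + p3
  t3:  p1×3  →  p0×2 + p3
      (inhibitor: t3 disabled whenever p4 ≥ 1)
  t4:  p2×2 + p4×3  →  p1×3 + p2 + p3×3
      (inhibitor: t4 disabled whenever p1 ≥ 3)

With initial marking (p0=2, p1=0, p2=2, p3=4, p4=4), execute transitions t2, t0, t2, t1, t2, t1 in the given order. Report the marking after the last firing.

step 1: fire t2:  (p0=2, p1=0, p2=2, p3=4, p4=4) → (p0=2, p1=3, p2=2, p3=3, p4=4)
step 2: fire t0:  (p0=2, p1=3, p2=2, p3=3, p4=4) → (p0=1, p1=2, p2=4, p3=3, p4=4)
step 3: fire t2:  (p0=1, p1=2, p2=4, p3=3, p4=4) → (p0=1, p1=5, p2=4, p3=2, p4=4)
step 4: fire t1:  (p0=1, p1=5, p2=4, p3=2, p4=4) → (p0=1, p1=5, p2=3, p3=2, p4=3)
step 5: fire t2:  (p0=1, p1=5, p2=3, p3=2, p4=3) → (p0=1, p1=8, p2=3, p3=1, p4=3)
step 6: fire t1:  (p0=1, p1=8, p2=3, p3=1, p4=3) → (p0=1, p1=8, p2=2, p3=1, p4=2)

(p0=1, p1=8, p2=2, p3=1, p4=2)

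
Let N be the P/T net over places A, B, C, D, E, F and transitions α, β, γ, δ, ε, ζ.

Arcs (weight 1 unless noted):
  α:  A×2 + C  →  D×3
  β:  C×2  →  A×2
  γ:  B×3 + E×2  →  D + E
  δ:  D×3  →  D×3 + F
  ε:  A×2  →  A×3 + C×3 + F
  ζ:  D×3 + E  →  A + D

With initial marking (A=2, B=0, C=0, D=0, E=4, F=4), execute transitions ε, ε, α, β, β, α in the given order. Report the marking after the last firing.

(A=4, B=0, C=0, D=6, E=4, F=6)

step 1: fire ε:  (A=2, B=0, C=0, D=0, E=4, F=4) → (A=3, B=0, C=3, D=0, E=4, F=5)
step 2: fire ε:  (A=3, B=0, C=3, D=0, E=4, F=5) → (A=4, B=0, C=6, D=0, E=4, F=6)
step 3: fire α:  (A=4, B=0, C=6, D=0, E=4, F=6) → (A=2, B=0, C=5, D=3, E=4, F=6)
step 4: fire β:  (A=2, B=0, C=5, D=3, E=4, F=6) → (A=4, B=0, C=3, D=3, E=4, F=6)
step 5: fire β:  (A=4, B=0, C=3, D=3, E=4, F=6) → (A=6, B=0, C=1, D=3, E=4, F=6)
step 6: fire α:  (A=6, B=0, C=1, D=3, E=4, F=6) → (A=4, B=0, C=0, D=6, E=4, F=6)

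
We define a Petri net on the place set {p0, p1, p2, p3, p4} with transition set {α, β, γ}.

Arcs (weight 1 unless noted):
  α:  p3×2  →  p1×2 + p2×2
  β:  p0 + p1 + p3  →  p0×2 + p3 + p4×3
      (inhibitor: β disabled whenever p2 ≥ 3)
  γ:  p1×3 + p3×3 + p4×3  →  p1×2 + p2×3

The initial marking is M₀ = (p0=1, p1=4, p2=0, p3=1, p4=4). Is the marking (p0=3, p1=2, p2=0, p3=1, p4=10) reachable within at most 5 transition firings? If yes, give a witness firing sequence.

YES — reachable via ⟨β, β⟩ (2 firings)

step 1: fire β:  (p0=1, p1=4, p2=0, p3=1, p4=4) → (p0=2, p1=3, p2=0, p3=1, p4=7)
step 2: fire β:  (p0=2, p1=3, p2=0, p3=1, p4=7) → (p0=3, p1=2, p2=0, p3=1, p4=10)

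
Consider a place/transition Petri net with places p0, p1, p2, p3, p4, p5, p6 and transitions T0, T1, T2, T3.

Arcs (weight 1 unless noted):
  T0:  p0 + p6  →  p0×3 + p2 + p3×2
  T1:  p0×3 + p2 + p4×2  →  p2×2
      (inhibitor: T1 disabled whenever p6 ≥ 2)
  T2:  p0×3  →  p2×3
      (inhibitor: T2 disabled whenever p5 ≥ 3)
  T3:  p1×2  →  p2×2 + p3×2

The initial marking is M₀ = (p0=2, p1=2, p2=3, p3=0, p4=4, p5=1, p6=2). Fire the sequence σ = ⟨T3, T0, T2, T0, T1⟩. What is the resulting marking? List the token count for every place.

(p0=0, p1=0, p2=11, p3=6, p4=2, p5=1, p6=0)

step 1: fire T3:  (p0=2, p1=2, p2=3, p3=0, p4=4, p5=1, p6=2) → (p0=2, p1=0, p2=5, p3=2, p4=4, p5=1, p6=2)
step 2: fire T0:  (p0=2, p1=0, p2=5, p3=2, p4=4, p5=1, p6=2) → (p0=4, p1=0, p2=6, p3=4, p4=4, p5=1, p6=1)
step 3: fire T2:  (p0=4, p1=0, p2=6, p3=4, p4=4, p5=1, p6=1) → (p0=1, p1=0, p2=9, p3=4, p4=4, p5=1, p6=1)
step 4: fire T0:  (p0=1, p1=0, p2=9, p3=4, p4=4, p5=1, p6=1) → (p0=3, p1=0, p2=10, p3=6, p4=4, p5=1, p6=0)
step 5: fire T1:  (p0=3, p1=0, p2=10, p3=6, p4=4, p5=1, p6=0) → (p0=0, p1=0, p2=11, p3=6, p4=2, p5=1, p6=0)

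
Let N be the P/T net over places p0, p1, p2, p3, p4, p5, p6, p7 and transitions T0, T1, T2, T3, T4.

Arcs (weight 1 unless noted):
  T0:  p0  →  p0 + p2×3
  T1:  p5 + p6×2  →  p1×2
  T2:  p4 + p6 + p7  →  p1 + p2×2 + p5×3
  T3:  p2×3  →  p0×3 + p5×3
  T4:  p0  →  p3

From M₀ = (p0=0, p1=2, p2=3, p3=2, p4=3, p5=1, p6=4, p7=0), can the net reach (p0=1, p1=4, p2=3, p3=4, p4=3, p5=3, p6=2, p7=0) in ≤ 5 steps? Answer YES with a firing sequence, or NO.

step 1: fire T1:  (p0=0, p1=2, p2=3, p3=2, p4=3, p5=1, p6=4, p7=0) → (p0=0, p1=4, p2=3, p3=2, p4=3, p5=0, p6=2, p7=0)
step 2: fire T3:  (p0=0, p1=4, p2=3, p3=2, p4=3, p5=0, p6=2, p7=0) → (p0=3, p1=4, p2=0, p3=2, p4=3, p5=3, p6=2, p7=0)
step 3: fire T0:  (p0=3, p1=4, p2=0, p3=2, p4=3, p5=3, p6=2, p7=0) → (p0=3, p1=4, p2=3, p3=2, p4=3, p5=3, p6=2, p7=0)
step 4: fire T4:  (p0=3, p1=4, p2=3, p3=2, p4=3, p5=3, p6=2, p7=0) → (p0=2, p1=4, p2=3, p3=3, p4=3, p5=3, p6=2, p7=0)
step 5: fire T4:  (p0=2, p1=4, p2=3, p3=3, p4=3, p5=3, p6=2, p7=0) → (p0=1, p1=4, p2=3, p3=4, p4=3, p5=3, p6=2, p7=0)

YES — reachable via ⟨T1, T3, T0, T4, T4⟩ (5 firings)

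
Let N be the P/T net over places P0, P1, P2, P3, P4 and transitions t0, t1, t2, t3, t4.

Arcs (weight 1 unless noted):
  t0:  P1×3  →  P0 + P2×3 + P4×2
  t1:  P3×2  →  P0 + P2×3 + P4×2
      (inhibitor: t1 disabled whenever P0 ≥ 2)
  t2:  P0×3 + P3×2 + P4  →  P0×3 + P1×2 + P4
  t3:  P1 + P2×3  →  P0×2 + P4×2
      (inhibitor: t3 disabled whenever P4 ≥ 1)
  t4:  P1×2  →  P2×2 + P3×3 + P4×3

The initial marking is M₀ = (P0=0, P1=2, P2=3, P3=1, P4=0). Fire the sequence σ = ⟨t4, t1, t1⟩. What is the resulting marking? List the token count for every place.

step 1: fire t4:  (P0=0, P1=2, P2=3, P3=1, P4=0) → (P0=0, P1=0, P2=5, P3=4, P4=3)
step 2: fire t1:  (P0=0, P1=0, P2=5, P3=4, P4=3) → (P0=1, P1=0, P2=8, P3=2, P4=5)
step 3: fire t1:  (P0=1, P1=0, P2=8, P3=2, P4=5) → (P0=2, P1=0, P2=11, P3=0, P4=7)

(P0=2, P1=0, P2=11, P3=0, P4=7)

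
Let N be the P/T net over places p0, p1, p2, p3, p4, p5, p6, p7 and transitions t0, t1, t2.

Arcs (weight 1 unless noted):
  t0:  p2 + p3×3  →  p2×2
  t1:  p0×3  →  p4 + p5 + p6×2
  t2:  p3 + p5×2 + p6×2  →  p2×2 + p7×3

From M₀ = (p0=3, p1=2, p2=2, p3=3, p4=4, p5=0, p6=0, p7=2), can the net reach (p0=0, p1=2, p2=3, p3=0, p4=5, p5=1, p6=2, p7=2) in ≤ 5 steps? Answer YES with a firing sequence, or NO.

YES — reachable via ⟨t0, t1⟩ (2 firings)

step 1: fire t0:  (p0=3, p1=2, p2=2, p3=3, p4=4, p5=0, p6=0, p7=2) → (p0=3, p1=2, p2=3, p3=0, p4=4, p5=0, p6=0, p7=2)
step 2: fire t1:  (p0=3, p1=2, p2=3, p3=0, p4=4, p5=0, p6=0, p7=2) → (p0=0, p1=2, p2=3, p3=0, p4=5, p5=1, p6=2, p7=2)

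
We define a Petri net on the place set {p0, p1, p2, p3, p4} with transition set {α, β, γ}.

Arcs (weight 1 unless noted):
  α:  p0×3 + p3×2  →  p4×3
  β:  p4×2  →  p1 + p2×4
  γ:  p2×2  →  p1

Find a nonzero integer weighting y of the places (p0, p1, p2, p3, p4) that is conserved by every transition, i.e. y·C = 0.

y = (p0:2, p1:0, p2:0, p3:-3, p4:0)

Incidence matrix C (rows=places, cols=transitions):
        α    β    γ
   p0  -3    0    0
   p1   0    1    1
   p2   0    4   -2
   p3  -2    0    0
   p4   3   -2    0

Candidate y = [2, 0, 0, -3, 0]; check y·C column-wise:
  col α: 2·-3 + -3·-2 + 0·3 = 0
  col β: 2·0 + 0·1 + 0·4 + -3·0 + 0·-2 = 0
  col γ: 2·0 + 0·1 + 0·-2 + -3·0 = 0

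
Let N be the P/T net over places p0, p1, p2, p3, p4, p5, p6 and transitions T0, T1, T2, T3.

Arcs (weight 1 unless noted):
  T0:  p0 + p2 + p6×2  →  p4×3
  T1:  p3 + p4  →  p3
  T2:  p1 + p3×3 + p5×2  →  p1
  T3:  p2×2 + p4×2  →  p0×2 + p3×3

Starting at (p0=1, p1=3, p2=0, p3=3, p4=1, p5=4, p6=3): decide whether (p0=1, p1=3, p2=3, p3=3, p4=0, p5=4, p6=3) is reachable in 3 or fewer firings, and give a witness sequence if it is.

depth 0: 1 marking
depth 1: 3 markings reached so far
depth 2: 4 markings reached so far
depth 3: 4 markings reached so far
(frontier empty at depth 3; search complete)
target is not among the 4 markings reachable within 3 steps

NO — not reachable within 3 firings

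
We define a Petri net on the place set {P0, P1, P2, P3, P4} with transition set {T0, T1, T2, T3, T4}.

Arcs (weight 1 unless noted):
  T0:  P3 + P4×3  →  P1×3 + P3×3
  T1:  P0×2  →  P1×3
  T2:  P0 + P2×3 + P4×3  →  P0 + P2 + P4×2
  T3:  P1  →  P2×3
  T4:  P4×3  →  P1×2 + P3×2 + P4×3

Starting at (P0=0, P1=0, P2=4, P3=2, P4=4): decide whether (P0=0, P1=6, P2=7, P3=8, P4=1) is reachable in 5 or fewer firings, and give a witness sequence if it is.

YES — reachable via ⟨T4, T3, T4, T0⟩ (4 firings)

step 1: fire T4:  (P0=0, P1=0, P2=4, P3=2, P4=4) → (P0=0, P1=2, P2=4, P3=4, P4=4)
step 2: fire T3:  (P0=0, P1=2, P2=4, P3=4, P4=4) → (P0=0, P1=1, P2=7, P3=4, P4=4)
step 3: fire T4:  (P0=0, P1=1, P2=7, P3=4, P4=4) → (P0=0, P1=3, P2=7, P3=6, P4=4)
step 4: fire T0:  (P0=0, P1=3, P2=7, P3=6, P4=4) → (P0=0, P1=6, P2=7, P3=8, P4=1)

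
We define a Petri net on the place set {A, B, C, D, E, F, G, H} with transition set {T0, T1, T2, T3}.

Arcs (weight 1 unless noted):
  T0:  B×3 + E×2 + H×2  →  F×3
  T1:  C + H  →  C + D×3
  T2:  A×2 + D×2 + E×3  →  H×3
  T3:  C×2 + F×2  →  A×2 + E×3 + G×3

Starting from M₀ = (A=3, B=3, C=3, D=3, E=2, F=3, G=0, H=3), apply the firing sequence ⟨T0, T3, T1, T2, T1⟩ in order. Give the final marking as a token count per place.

step 1: fire T0:  (A=3, B=3, C=3, D=3, E=2, F=3, G=0, H=3) → (A=3, B=0, C=3, D=3, E=0, F=6, G=0, H=1)
step 2: fire T3:  (A=3, B=0, C=3, D=3, E=0, F=6, G=0, H=1) → (A=5, B=0, C=1, D=3, E=3, F=4, G=3, H=1)
step 3: fire T1:  (A=5, B=0, C=1, D=3, E=3, F=4, G=3, H=1) → (A=5, B=0, C=1, D=6, E=3, F=4, G=3, H=0)
step 4: fire T2:  (A=5, B=0, C=1, D=6, E=3, F=4, G=3, H=0) → (A=3, B=0, C=1, D=4, E=0, F=4, G=3, H=3)
step 5: fire T1:  (A=3, B=0, C=1, D=4, E=0, F=4, G=3, H=3) → (A=3, B=0, C=1, D=7, E=0, F=4, G=3, H=2)

(A=3, B=0, C=1, D=7, E=0, F=4, G=3, H=2)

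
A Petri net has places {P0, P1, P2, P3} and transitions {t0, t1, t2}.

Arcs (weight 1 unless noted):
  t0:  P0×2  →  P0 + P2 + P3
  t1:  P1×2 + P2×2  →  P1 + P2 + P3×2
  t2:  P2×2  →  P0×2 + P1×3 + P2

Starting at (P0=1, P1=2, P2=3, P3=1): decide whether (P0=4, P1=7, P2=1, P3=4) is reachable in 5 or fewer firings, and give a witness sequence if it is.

YES — reachable via ⟨t1, t2, t0, t2⟩ (4 firings)

step 1: fire t1:  (P0=1, P1=2, P2=3, P3=1) → (P0=1, P1=1, P2=2, P3=3)
step 2: fire t2:  (P0=1, P1=1, P2=2, P3=3) → (P0=3, P1=4, P2=1, P3=3)
step 3: fire t0:  (P0=3, P1=4, P2=1, P3=3) → (P0=2, P1=4, P2=2, P3=4)
step 4: fire t2:  (P0=2, P1=4, P2=2, P3=4) → (P0=4, P1=7, P2=1, P3=4)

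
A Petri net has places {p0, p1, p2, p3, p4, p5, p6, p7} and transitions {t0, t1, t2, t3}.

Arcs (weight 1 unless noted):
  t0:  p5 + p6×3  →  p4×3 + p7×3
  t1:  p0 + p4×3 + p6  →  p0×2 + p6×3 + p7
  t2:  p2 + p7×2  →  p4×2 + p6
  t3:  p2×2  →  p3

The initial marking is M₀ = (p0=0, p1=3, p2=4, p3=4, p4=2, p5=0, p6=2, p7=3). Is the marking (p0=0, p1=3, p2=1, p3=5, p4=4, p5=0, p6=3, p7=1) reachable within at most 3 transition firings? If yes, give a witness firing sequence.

YES — reachable via ⟨t2, t3⟩ (2 firings)

step 1: fire t2:  (p0=0, p1=3, p2=4, p3=4, p4=2, p5=0, p6=2, p7=3) → (p0=0, p1=3, p2=3, p3=4, p4=4, p5=0, p6=3, p7=1)
step 2: fire t3:  (p0=0, p1=3, p2=3, p3=4, p4=4, p5=0, p6=3, p7=1) → (p0=0, p1=3, p2=1, p3=5, p4=4, p5=0, p6=3, p7=1)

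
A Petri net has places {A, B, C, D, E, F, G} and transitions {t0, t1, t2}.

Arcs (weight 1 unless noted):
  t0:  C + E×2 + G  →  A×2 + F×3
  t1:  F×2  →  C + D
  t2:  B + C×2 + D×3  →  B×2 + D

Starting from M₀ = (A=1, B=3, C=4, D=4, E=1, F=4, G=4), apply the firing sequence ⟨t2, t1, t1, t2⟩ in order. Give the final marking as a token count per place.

step 1: fire t2:  (A=1, B=3, C=4, D=4, E=1, F=4, G=4) → (A=1, B=4, C=2, D=2, E=1, F=4, G=4)
step 2: fire t1:  (A=1, B=4, C=2, D=2, E=1, F=4, G=4) → (A=1, B=4, C=3, D=3, E=1, F=2, G=4)
step 3: fire t1:  (A=1, B=4, C=3, D=3, E=1, F=2, G=4) → (A=1, B=4, C=4, D=4, E=1, F=0, G=4)
step 4: fire t2:  (A=1, B=4, C=4, D=4, E=1, F=0, G=4) → (A=1, B=5, C=2, D=2, E=1, F=0, G=4)

(A=1, B=5, C=2, D=2, E=1, F=0, G=4)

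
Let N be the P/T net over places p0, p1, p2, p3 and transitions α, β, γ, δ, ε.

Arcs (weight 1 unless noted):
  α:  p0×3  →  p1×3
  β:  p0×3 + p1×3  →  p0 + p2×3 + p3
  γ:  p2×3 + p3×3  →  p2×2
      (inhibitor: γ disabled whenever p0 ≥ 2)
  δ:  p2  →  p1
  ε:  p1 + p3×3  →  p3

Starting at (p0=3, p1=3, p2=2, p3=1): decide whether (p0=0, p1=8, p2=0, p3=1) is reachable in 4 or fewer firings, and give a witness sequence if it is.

YES — reachable via ⟨α, δ, δ⟩ (3 firings)

step 1: fire α:  (p0=3, p1=3, p2=2, p3=1) → (p0=0, p1=6, p2=2, p3=1)
step 2: fire δ:  (p0=0, p1=6, p2=2, p3=1) → (p0=0, p1=7, p2=1, p3=1)
step 3: fire δ:  (p0=0, p1=7, p2=1, p3=1) → (p0=0, p1=8, p2=0, p3=1)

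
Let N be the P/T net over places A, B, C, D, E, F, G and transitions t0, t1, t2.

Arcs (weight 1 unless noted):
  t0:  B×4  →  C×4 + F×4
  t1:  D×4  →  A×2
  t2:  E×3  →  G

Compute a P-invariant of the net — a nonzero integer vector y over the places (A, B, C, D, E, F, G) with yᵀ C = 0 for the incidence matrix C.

y = (A:0, B:1, C:1, D:0, E:0, F:0, G:0)

Incidence matrix C (rows=places, cols=transitions):
       t0   t1   t2
    A   0    2    0
    B  -4    0    0
    C   4    0    0
    D   0   -4    0
    E   0    0   -3
    F   4    0    0
    G   0    0    1

Candidate y = [0, 1, 1, 0, 0, 0, 0]; check y·C column-wise:
  col t0: 1·-4 + 1·4 + 0·4 = 0
  col t1: 0·2 + 1·0 + 1·0 + 0·-4 = 0
  col t2: 1·0 + 1·0 + 0·-3 + 0·1 = 0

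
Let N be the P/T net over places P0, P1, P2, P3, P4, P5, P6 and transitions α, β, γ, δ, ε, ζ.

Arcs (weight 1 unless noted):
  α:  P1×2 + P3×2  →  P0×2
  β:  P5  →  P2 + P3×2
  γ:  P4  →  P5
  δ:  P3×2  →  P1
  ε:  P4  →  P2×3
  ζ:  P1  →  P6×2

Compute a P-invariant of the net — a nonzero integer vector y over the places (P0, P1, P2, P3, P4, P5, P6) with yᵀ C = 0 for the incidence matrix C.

Incidence matrix C (rows=places, cols=transitions):
        α    β    γ    δ    ε    ζ
   P0   2    0    0    0    0    0
   P1  -2    0    0    1    0   -1
   P2   0    1    0    0    3    0
   P3  -2    2    0   -2    0    0
   P4   0    0   -1    0   -1    0
   P5   0   -1    1    0    0    0
   P6   0    0    0    0    0    2

Candidate y = [3, 2, 1, 1, 3, 3, 1]; check y·C column-wise:
  col α: 3·2 + 2·-2 + 1·0 + 1·-2 + 3·0 + 3·0 + 1·0 = 0
  col β: 3·0 + 2·0 + 1·1 + 1·2 + 3·0 + 3·-1 + 1·0 = 0
  col γ: 3·0 + 2·0 + 1·0 + 1·0 + 3·-1 + 3·1 + 1·0 = 0
  col δ: 3·0 + 2·1 + 1·0 + 1·-2 + 3·0 + 3·0 + 1·0 = 0
  col ε: 3·0 + 2·0 + 1·3 + 1·0 + 3·-1 + 3·0 + 1·0 = 0
  col ζ: 3·0 + 2·-1 + 1·0 + 1·0 + 3·0 + 3·0 + 1·2 = 0

y = (P0:3, P1:2, P2:1, P3:1, P4:3, P5:3, P6:1)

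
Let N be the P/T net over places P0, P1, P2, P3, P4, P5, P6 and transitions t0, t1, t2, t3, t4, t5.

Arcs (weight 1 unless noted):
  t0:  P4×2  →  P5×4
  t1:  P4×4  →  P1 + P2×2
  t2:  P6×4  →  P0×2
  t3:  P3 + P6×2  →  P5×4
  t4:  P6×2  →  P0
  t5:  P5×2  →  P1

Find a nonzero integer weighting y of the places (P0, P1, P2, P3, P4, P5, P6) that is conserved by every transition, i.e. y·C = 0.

Incidence matrix C (rows=places, cols=transitions):
       t0   t1   t2   t3   t4   t5
   P0   0    0    2    0    1    0
   P1   0    1    0    0    0    1
   P2   0    2    0    0    0    0
   P3   0    0    0   -1    0    0
   P4  -2   -4    0    0    0    0
   P5   4    0    0    4    0   -2
   P6   0    0   -4   -2   -2    0

Candidate y = [0, 2, 3, 4, 2, 1, 0]; check y·C column-wise:
  col t0: 2·0 + 3·0 + 4·0 + 2·-2 + 1·4 = 0
  col t1: 2·1 + 3·2 + 4·0 + 2·-4 + 1·0 = 0
  col t2: 0·2 + 2·0 + 3·0 + 4·0 + 2·0 + 1·0 + 0·-4 = 0
  col t3: 2·0 + 3·0 + 4·-1 + 2·0 + 1·4 + 0·-2 = 0
  col t4: 0·1 + 2·0 + 3·0 + 4·0 + 2·0 + 1·0 + 0·-2 = 0
  col t5: 2·1 + 3·0 + 4·0 + 2·0 + 1·-2 = 0

y = (P0:0, P1:2, P2:3, P3:4, P4:2, P5:1, P6:0)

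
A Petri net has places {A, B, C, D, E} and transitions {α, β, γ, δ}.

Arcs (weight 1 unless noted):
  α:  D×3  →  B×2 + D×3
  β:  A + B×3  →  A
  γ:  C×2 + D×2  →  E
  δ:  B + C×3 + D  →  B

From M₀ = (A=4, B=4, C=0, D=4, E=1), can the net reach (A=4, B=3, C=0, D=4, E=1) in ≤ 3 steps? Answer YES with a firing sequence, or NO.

YES — reachable via ⟨α, β⟩ (2 firings)

step 1: fire α:  (A=4, B=4, C=0, D=4, E=1) → (A=4, B=6, C=0, D=4, E=1)
step 2: fire β:  (A=4, B=6, C=0, D=4, E=1) → (A=4, B=3, C=0, D=4, E=1)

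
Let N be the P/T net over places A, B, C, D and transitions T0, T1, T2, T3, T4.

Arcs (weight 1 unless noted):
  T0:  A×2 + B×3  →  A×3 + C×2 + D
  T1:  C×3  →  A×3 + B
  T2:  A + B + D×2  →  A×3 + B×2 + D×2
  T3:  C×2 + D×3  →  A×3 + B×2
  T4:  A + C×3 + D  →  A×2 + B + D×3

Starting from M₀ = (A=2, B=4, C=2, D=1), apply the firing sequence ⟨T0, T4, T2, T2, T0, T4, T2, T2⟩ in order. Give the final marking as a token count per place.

step 1: fire T0:  (A=2, B=4, C=2, D=1) → (A=3, B=1, C=4, D=2)
step 2: fire T4:  (A=3, B=1, C=4, D=2) → (A=4, B=2, C=1, D=4)
step 3: fire T2:  (A=4, B=2, C=1, D=4) → (A=6, B=3, C=1, D=4)
step 4: fire T2:  (A=6, B=3, C=1, D=4) → (A=8, B=4, C=1, D=4)
step 5: fire T0:  (A=8, B=4, C=1, D=4) → (A=9, B=1, C=3, D=5)
step 6: fire T4:  (A=9, B=1, C=3, D=5) → (A=10, B=2, C=0, D=7)
step 7: fire T2:  (A=10, B=2, C=0, D=7) → (A=12, B=3, C=0, D=7)
step 8: fire T2:  (A=12, B=3, C=0, D=7) → (A=14, B=4, C=0, D=7)

(A=14, B=4, C=0, D=7)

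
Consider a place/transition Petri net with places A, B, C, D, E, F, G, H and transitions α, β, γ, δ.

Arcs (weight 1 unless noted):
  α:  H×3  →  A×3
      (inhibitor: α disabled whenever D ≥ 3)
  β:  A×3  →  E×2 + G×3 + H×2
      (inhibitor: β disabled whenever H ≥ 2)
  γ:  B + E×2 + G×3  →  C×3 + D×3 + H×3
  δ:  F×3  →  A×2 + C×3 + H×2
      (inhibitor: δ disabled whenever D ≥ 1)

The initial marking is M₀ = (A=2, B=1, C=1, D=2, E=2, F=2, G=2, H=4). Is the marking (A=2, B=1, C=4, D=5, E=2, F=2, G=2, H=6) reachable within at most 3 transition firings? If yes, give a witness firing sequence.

depth 0: 1 marking
depth 1: 2 markings reached so far
depth 2: 3 markings reached so far
depth 3: 5 markings reached so far
target is not among the 5 markings reachable within 3 steps

NO — not reachable within 3 firings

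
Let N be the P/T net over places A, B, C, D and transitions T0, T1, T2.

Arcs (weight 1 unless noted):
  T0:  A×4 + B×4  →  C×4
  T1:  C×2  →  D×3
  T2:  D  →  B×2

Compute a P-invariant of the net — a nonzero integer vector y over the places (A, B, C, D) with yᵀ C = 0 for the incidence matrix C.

y = (A:2, B:1, C:3, D:2)

Incidence matrix C (rows=places, cols=transitions):
       T0   T1   T2
    A  -4    0    0
    B  -4    0    2
    C   4   -2    0
    D   0    3   -1

Candidate y = [2, 1, 3, 2]; check y·C column-wise:
  col T0: 2·-4 + 1·-4 + 3·4 + 2·0 = 0
  col T1: 2·0 + 1·0 + 3·-2 + 2·3 = 0
  col T2: 2·0 + 1·2 + 3·0 + 2·-1 = 0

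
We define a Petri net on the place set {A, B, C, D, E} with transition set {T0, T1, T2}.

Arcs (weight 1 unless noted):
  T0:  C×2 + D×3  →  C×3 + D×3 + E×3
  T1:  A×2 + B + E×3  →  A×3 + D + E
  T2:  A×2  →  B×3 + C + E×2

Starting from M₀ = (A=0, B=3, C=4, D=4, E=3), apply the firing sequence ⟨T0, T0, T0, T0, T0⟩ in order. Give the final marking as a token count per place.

(A=0, B=3, C=9, D=4, E=18)

step 1: fire T0:  (A=0, B=3, C=4, D=4, E=3) → (A=0, B=3, C=5, D=4, E=6)
step 2: fire T0:  (A=0, B=3, C=5, D=4, E=6) → (A=0, B=3, C=6, D=4, E=9)
step 3: fire T0:  (A=0, B=3, C=6, D=4, E=9) → (A=0, B=3, C=7, D=4, E=12)
step 4: fire T0:  (A=0, B=3, C=7, D=4, E=12) → (A=0, B=3, C=8, D=4, E=15)
step 5: fire T0:  (A=0, B=3, C=8, D=4, E=15) → (A=0, B=3, C=9, D=4, E=18)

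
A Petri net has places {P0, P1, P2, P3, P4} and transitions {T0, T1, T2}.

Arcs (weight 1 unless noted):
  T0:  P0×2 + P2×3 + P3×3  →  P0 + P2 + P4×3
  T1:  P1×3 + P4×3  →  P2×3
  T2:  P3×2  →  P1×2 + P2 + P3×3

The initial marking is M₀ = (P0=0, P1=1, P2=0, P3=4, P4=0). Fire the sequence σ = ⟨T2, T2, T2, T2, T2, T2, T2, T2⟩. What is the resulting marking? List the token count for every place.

step 1: fire T2:  (P0=0, P1=1, P2=0, P3=4, P4=0) → (P0=0, P1=3, P2=1, P3=5, P4=0)
step 2: fire T2:  (P0=0, P1=3, P2=1, P3=5, P4=0) → (P0=0, P1=5, P2=2, P3=6, P4=0)
step 3: fire T2:  (P0=0, P1=5, P2=2, P3=6, P4=0) → (P0=0, P1=7, P2=3, P3=7, P4=0)
step 4: fire T2:  (P0=0, P1=7, P2=3, P3=7, P4=0) → (P0=0, P1=9, P2=4, P3=8, P4=0)
step 5: fire T2:  (P0=0, P1=9, P2=4, P3=8, P4=0) → (P0=0, P1=11, P2=5, P3=9, P4=0)
step 6: fire T2:  (P0=0, P1=11, P2=5, P3=9, P4=0) → (P0=0, P1=13, P2=6, P3=10, P4=0)
step 7: fire T2:  (P0=0, P1=13, P2=6, P3=10, P4=0) → (P0=0, P1=15, P2=7, P3=11, P4=0)
step 8: fire T2:  (P0=0, P1=15, P2=7, P3=11, P4=0) → (P0=0, P1=17, P2=8, P3=12, P4=0)

(P0=0, P1=17, P2=8, P3=12, P4=0)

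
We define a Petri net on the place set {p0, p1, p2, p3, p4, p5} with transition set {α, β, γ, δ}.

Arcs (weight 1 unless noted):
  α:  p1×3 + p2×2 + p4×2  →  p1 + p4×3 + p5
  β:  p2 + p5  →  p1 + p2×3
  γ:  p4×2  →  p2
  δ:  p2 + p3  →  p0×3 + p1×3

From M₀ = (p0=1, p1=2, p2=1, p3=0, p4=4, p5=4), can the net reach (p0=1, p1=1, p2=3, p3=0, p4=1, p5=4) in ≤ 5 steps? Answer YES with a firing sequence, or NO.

step 1: fire β:  (p0=1, p1=2, p2=1, p3=0, p4=4, p5=4) → (p0=1, p1=3, p2=3, p3=0, p4=4, p5=3)
step 2: fire α:  (p0=1, p1=3, p2=3, p3=0, p4=4, p5=3) → (p0=1, p1=1, p2=1, p3=0, p4=5, p5=4)
step 3: fire γ:  (p0=1, p1=1, p2=1, p3=0, p4=5, p5=4) → (p0=1, p1=1, p2=2, p3=0, p4=3, p5=4)
step 4: fire γ:  (p0=1, p1=1, p2=2, p3=0, p4=3, p5=4) → (p0=1, p1=1, p2=3, p3=0, p4=1, p5=4)

YES — reachable via ⟨β, α, γ, γ⟩ (4 firings)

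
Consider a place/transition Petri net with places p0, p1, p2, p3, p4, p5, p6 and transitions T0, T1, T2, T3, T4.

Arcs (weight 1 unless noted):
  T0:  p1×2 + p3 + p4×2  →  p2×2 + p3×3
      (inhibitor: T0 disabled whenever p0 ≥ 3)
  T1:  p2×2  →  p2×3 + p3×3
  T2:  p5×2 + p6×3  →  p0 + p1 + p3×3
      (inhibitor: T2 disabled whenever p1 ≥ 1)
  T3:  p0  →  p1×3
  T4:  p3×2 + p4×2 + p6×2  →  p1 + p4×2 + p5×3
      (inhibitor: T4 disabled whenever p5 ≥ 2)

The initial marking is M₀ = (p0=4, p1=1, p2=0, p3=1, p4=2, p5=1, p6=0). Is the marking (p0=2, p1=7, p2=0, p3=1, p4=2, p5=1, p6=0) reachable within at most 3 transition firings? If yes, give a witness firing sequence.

step 1: fire T3:  (p0=4, p1=1, p2=0, p3=1, p4=2, p5=1, p6=0) → (p0=3, p1=4, p2=0, p3=1, p4=2, p5=1, p6=0)
step 2: fire T3:  (p0=3, p1=4, p2=0, p3=1, p4=2, p5=1, p6=0) → (p0=2, p1=7, p2=0, p3=1, p4=2, p5=1, p6=0)

YES — reachable via ⟨T3, T3⟩ (2 firings)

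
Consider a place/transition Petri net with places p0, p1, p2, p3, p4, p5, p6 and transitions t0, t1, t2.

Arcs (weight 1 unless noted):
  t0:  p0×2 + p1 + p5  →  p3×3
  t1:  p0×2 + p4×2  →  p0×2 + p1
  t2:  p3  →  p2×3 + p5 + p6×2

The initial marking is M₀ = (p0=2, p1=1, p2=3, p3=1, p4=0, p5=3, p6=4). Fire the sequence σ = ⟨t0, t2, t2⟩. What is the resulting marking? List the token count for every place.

step 1: fire t0:  (p0=2, p1=1, p2=3, p3=1, p4=0, p5=3, p6=4) → (p0=0, p1=0, p2=3, p3=4, p4=0, p5=2, p6=4)
step 2: fire t2:  (p0=0, p1=0, p2=3, p3=4, p4=0, p5=2, p6=4) → (p0=0, p1=0, p2=6, p3=3, p4=0, p5=3, p6=6)
step 3: fire t2:  (p0=0, p1=0, p2=6, p3=3, p4=0, p5=3, p6=6) → (p0=0, p1=0, p2=9, p3=2, p4=0, p5=4, p6=8)

(p0=0, p1=0, p2=9, p3=2, p4=0, p5=4, p6=8)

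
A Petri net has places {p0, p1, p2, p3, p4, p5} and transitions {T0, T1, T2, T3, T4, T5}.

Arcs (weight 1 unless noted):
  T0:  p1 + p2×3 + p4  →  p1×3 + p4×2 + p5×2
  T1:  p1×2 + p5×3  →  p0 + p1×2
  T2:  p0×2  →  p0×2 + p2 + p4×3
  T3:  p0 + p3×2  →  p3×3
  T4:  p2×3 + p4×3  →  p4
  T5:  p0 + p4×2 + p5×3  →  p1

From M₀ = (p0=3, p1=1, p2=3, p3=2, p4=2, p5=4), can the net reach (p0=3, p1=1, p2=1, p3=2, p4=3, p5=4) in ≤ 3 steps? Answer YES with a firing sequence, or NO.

YES — reachable via ⟨T2, T4⟩ (2 firings)

step 1: fire T2:  (p0=3, p1=1, p2=3, p3=2, p4=2, p5=4) → (p0=3, p1=1, p2=4, p3=2, p4=5, p5=4)
step 2: fire T4:  (p0=3, p1=1, p2=4, p3=2, p4=5, p5=4) → (p0=3, p1=1, p2=1, p3=2, p4=3, p5=4)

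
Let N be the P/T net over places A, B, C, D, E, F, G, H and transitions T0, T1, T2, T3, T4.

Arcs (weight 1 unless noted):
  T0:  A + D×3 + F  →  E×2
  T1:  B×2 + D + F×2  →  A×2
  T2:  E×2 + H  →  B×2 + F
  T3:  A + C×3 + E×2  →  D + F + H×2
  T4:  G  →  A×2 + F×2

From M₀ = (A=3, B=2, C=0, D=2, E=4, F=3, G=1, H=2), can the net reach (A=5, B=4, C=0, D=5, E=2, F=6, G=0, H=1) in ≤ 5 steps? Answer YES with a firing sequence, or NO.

NO — not reachable within 5 firings

depth 0: 1 marking
depth 1: 4 markings reached so far
depth 2: 8 markings reached so far
depth 3: 12 markings reached so far
depth 4: 15 markings reached so far
depth 5: 16 markings reached so far
target is not among the 16 markings reachable within 5 steps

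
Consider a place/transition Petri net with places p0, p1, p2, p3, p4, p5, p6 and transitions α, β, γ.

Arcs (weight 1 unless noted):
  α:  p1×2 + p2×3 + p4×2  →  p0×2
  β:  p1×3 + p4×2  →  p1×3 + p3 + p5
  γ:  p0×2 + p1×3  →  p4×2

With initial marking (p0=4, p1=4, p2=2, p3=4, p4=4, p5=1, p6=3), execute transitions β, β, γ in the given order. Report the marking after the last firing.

step 1: fire β:  (p0=4, p1=4, p2=2, p3=4, p4=4, p5=1, p6=3) → (p0=4, p1=4, p2=2, p3=5, p4=2, p5=2, p6=3)
step 2: fire β:  (p0=4, p1=4, p2=2, p3=5, p4=2, p5=2, p6=3) → (p0=4, p1=4, p2=2, p3=6, p4=0, p5=3, p6=3)
step 3: fire γ:  (p0=4, p1=4, p2=2, p3=6, p4=0, p5=3, p6=3) → (p0=2, p1=1, p2=2, p3=6, p4=2, p5=3, p6=3)

(p0=2, p1=1, p2=2, p3=6, p4=2, p5=3, p6=3)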